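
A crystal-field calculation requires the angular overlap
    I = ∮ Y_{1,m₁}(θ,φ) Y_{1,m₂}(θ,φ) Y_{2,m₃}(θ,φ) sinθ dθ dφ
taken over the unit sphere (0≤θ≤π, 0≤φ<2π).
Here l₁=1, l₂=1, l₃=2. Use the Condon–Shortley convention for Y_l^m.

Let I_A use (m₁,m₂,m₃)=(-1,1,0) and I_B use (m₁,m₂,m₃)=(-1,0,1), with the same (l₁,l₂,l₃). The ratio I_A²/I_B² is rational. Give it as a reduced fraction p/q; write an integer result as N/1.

1/3

l's match ⇒ only the (l;m) 3-j factors differ between A and B.
A: triangle coeff Δ(1,1,2) = 1/30; Σ_t [0,0]: t=0:+1/4 = 1/4; (3j)²=1/30 [(1 1 2; -1 1 0)], sign=+1
B: triangle coeff Δ(1,1,2) = 1/30; Σ_t [0,0]: t=0:+1/2 = 1/2; (3j)²=1/10 [(1 1 2; -1 0 1)], sign=-1
I_A²/I_B² = (1/30)/(1/10) = 1/3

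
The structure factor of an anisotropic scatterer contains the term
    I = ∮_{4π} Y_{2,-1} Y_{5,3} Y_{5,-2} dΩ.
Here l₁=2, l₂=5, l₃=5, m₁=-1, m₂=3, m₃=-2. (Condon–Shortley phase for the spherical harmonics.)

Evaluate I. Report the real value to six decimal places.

-0.161739

Rules hold: Σm=0, L=12 even, 3≤5≤7.
N = 5·11·11 = 605
Δ = 2!·2!·8!/13! = 1/38610
Racah Σ t=0..2: t=0:+1/2880 t=1:−1/576 t=2:+1/2880 = -1/960
⇒ 3j(2 5 5; 0 0 0)² = 10/429, sgn +1
Racah Σ t=1..2: t=1:−1/10080 t=2:+1/2880 = 1/4032
⇒ 3j(2 5 5; -1 3 -2)² = 10/429, sgn -1
4πI² = N·(3j₀)²·(3jₘ)² = 500/1521
I = -1·√(0.328731/4π) = -0.16173926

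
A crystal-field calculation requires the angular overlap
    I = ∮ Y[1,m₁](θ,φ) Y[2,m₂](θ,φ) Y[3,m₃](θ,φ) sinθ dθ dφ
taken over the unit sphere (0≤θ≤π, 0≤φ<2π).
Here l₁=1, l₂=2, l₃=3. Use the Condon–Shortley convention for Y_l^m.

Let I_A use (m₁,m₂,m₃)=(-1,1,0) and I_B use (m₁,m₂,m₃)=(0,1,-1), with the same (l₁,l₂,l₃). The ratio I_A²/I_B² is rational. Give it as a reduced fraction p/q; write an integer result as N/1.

Shared (l₁,l₂,l₃)=(1,2,3): N and (l;000)² cancel in I_A²/I_B².
A: Δ = 0!·2!·4!/7! = 1/105; Racah Σ t=0..0: t=0:+1/12 = 1/12; ⇒ 3j(1 2 3; -1 1 0)² = 1/35, sgn -1
B: Δ = 0!·2!·4!/7! = 1/105; Racah Σ t=0..0: t=0:+1/6 = 1/6; ⇒ 3j(1 2 3; 0 1 -1)² = 8/105, sgn +1
I_A²/I_B² = (1/35)/(8/105) = 3/8

3/8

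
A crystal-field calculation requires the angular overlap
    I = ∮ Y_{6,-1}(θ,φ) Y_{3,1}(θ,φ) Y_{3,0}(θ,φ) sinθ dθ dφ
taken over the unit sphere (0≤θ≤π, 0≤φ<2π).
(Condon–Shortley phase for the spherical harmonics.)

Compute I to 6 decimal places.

-0.221775

Rules hold: Σm=0, L=12 even, 3≤3≤9.
N = 13·7·7 = 637
Δ = 6!·6!·0!/13! = 1/12012
Racah Σ t=3..3: t=3:−1/1296 = -1/1296
⇒ 3j(6 3 3; 0 0 0)² = 100/3003, sgn +1
Racah Σ t=4..4: t=4:+1/1728 = 1/1728
⇒ 3j(6 3 3; -1 1 0)² = 25/858, sgn -1
4πI² = N·(3j₀)²·(3jₘ)² = 8750/14157
I = -1·√(0.618069/4π) = -0.22177545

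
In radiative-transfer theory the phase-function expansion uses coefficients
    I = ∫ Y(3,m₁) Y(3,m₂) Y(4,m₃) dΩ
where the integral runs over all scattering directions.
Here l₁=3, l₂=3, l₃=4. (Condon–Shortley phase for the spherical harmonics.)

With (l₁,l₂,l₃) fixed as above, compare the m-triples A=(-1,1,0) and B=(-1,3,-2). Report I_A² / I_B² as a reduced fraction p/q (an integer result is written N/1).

Same 3,3,4: normalisation and zero-m 3j drop out of the ratio.
A: Δ: 2! 4! 4! / 11! → 1/34650; sum: t=0:+1/1152 t=1:−1/36 t=2:+1/32 = 5/1152; 3j²(3 3 4; -1 1 0) = Δ·Π!·Σ² = 1/1386  (sign +1)
B: Δ: 2! 4! 4! / 11! → 1/34650; sum: t=2:+1/192 = 1/192; 3j²(3 3 4; -1 3 -2) = Δ·Π!·Σ² = 3/77  (sign +1)
I_A²/I_B² = (1/1386)/(3/77) = 1/54

1/54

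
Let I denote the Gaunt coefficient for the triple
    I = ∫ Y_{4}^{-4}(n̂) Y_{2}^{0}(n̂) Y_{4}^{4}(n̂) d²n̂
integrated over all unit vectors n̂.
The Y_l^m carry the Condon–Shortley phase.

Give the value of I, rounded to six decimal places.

m-sum 0 ✓  L=10 even ✓  2≤4≤6 ✓
Π(2lᵢ+1) = 9×5×9 = 405
triangle coeff Δ(4,2,4) = 1/13860
Σ_t [0,2]: t=0:+1/192 t=1:−1/36 t=2:+1/192 = -5/288
(3j)²=20/693 [(4 2 4; 0 0 0)], sign=-1
Σ_t [2,2]: t=2:+1/2880 = 1/2880
(3j)²=28/495 [(4 2 4; -4 0 4)], sign=+1
⇒ 4πI² = 80/121
I = (-1)√(80/121/(4π)) = -0.22937568

-0.229376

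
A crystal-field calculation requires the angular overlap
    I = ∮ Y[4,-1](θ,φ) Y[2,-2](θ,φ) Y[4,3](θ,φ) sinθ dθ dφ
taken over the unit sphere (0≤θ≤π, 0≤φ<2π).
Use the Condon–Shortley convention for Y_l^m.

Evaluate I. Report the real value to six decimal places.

m-sum 0 ✓  L=10 even ✓  2≤4≤6 ✓
Π(2lᵢ+1) = 9×5×9 = 405
triangle coeff Δ(4,2,4) = 1/13860
Σ_t [0,2]: t=0:+1/192 t=1:−1/36 t=2:+1/192 = -5/288
(3j)²=20/693 [(4 2 4; 0 0 0)], sign=-1
Σ_t [0,0]: t=0:+1/480 = 1/480
(3j)²=3/110 [(4 2 4; -1 -2 3)], sign=-1
⇒ 4πI² = 270/847
I = (+1)√(270/847/(4π)) = 0.15927046

0.159270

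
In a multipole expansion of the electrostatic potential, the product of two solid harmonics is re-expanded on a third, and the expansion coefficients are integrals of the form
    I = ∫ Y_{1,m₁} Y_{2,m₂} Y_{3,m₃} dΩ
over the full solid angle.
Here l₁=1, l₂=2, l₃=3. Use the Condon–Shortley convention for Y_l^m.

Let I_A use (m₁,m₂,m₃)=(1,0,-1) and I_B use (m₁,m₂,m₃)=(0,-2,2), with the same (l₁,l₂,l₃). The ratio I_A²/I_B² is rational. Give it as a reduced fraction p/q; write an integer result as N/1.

l's match ⇒ only the (l;m) 3-j factors differ between A and B.
A: triangle coeff Δ(1,2,3) = 1/105; Σ_t [0,0]: t=0:+1/8 = 1/8; (3j)²=2/35 [(1 2 3; 1 0 -1)], sign=+1
B: triangle coeff Δ(1,2,3) = 1/105; Σ_t [0,0]: t=0:+1/24 = 1/24; (3j)²=1/21 [(1 2 3; 0 -2 2)], sign=-1
I_A²/I_B² = (2/35)/(1/21) = 6/5

6/5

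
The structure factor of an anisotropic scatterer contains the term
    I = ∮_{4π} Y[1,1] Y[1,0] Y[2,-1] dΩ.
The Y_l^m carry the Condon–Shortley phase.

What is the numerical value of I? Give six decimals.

Checks pass: Σm=0; 4 even; l₃=2∈[0,2].
(2·1+1)(2·1+1)(2·2+1) = 45
Δ: 0! 2! 2! / 5! → 1/30
sum: t=0:+1/1 = 1/1
3j²(1 1 2; 0 0 0) = Δ·Π!·Σ² = 2/15  (sign +1)
sum: t=0:+1/2 = 1/2
3j²(1 1 2; 1 0 -1) = Δ·Π!·Σ² = 1/10  (sign -1)
combine: 4πI² = 45·2/15·1/10 = 3/5
take √, sign -1: I = -0.21850969

-0.218510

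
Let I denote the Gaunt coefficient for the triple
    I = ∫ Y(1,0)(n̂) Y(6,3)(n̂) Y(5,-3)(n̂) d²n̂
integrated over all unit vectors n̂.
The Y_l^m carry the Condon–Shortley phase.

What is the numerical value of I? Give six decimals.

Rules hold: Σm=0, L=12 even, 5≤5≤7.
N = 3·13·11 = 429
Δ = 2!·0!·10!/13! = 1/858
Racah Σ t=1..1: t=1:−1/14400 = -1/14400
⇒ 3j(1 6 5; 0 0 0)² = 6/143, sgn +1
Racah Σ t=1..1: t=1:−1/80640 = -1/80640
⇒ 3j(1 6 5; 0 3 -3)² = 9/286, sgn -1
4πI² = N·(3j₀)²·(3jₘ)² = 81/143
I = -1·√(0.566434/4π) = -0.21230956

-0.212310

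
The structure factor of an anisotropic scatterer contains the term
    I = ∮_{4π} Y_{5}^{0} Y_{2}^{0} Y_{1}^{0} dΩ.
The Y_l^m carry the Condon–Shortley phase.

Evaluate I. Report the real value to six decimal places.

l₃=1 ∉ [3,7] — triangle fails ⇒ I = 0

0.000000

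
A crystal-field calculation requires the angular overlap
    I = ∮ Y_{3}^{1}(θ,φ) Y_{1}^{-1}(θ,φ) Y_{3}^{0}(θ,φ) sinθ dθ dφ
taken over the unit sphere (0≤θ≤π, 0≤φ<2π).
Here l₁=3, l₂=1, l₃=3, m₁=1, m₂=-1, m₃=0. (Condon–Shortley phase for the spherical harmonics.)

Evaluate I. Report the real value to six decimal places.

l₁+l₂+l₃=7 is odd: 3j(l;000)=0 ⇒ I=0

0.000000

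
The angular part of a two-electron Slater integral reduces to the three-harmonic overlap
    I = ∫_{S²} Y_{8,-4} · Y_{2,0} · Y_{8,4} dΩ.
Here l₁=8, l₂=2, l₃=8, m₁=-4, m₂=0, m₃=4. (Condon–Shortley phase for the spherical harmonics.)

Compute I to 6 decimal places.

Checks pass: Σm=0; 18 even; l₃=8∈[6,10].
(2·8+1)(2·2+1)(2·8+1) = 1445
Δ: 2! 14! 2! / 19! → 1/348840
sum: t=0:+1/116121600 t=1:−1/25401600 t=2:+1/116121600 = -1/45158400
3j²(8 2 8; 0 0 0) = Δ·Π!·Σ² = 24/1615  (sign -1)
sum: t=0:+1/3832012800 t=1:−1/239500800 t=2:+1/348364800 = -1/958003200
3j²(8 2 8; -4 0 4) = Δ·Π!·Σ² = 8/4845  (sign -1)
combine: 4πI² = 1445·24/1615·8/4845 = 64/1805
take √, sign +1: I = 0.05311858

0.053119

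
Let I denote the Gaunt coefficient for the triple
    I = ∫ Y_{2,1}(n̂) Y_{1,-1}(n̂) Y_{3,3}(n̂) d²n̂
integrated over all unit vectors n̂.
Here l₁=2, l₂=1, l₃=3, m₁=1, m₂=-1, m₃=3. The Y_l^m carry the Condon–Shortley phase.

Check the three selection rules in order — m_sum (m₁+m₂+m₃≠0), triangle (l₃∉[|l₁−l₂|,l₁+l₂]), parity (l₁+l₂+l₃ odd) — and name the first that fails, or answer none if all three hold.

m_sum

azimuthal sum: 1 − 1 + 3 = 3  ✗
1 ≤ 3 ≤ 3 (triangle on l)
L = 2 + 1 + 3 = 6 (even)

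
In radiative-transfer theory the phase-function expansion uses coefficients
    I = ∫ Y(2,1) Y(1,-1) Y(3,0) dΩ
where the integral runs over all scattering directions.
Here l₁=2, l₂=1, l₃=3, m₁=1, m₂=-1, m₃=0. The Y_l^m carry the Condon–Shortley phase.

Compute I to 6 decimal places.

0.143048

Checks pass: Σm=0; 6 even; l₃=3∈[1,3].
(2·2+1)(2·1+1)(2·3+1) = 105
Δ: 0! 4! 2! / 7! → 1/105
sum: t=0:+1/4 = 1/4
3j²(2 1 3; 0 0 0) = Δ·Π!·Σ² = 3/35  (sign -1)
sum: t=0:+1/12 = 1/12
3j²(2 1 3; 1 -1 0) = Δ·Π!·Σ² = 1/35  (sign -1)
combine: 4πI² = 105·3/35·1/35 = 9/35
take √, sign +1: I = 0.14304817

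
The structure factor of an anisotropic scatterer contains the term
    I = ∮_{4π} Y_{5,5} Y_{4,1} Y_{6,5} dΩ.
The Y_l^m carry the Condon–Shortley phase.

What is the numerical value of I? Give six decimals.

m-sum = 5 + 1 + 5 = 11 ≠ 0 ⇒ I = 0

0.000000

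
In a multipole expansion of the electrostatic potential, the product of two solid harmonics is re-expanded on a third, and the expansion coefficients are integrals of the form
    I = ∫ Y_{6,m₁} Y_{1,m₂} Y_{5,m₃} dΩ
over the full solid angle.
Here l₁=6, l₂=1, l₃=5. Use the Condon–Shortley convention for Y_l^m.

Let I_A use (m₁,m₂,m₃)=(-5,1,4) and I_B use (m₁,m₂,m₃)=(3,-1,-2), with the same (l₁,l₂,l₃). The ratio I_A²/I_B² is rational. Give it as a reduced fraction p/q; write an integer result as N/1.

55/36

Same 6,1,5: normalisation and zero-m 3j drop out of the ratio.
A: Δ: 2! 10! 0! / 13! → 1/858; sum: t=2:+1/725760 = 1/725760; 3j²(6 1 5; -5 1 4) = Δ·Π!·Σ² = 5/78  (sign -1)
B: Δ: 2! 10! 0! / 13! → 1/858; sum: t=0:+1/60480 = 1/60480; 3j²(6 1 5; 3 -1 -2) = Δ·Π!·Σ² = 6/143  (sign -1)
I_A²/I_B² = (5/78)/(6/143) = 55/36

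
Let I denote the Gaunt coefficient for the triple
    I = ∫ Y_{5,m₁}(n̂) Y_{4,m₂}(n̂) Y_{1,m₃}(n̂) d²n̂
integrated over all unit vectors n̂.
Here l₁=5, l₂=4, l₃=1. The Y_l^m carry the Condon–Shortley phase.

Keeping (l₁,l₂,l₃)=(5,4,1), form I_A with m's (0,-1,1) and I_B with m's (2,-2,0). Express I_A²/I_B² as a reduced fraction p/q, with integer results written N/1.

10/21

Same 5,4,1: normalisation and zero-m 3j drop out of the ratio.
A: Δ: 8! 2! 0! / 11! → 1/495; sum: t=3:−1/1440 = -1/1440; 3j²(5 4 1; 0 -1 1) = Δ·Π!·Σ² = 2/99  (sign -1)
B: Δ: 8! 2! 0! / 11! → 1/495; sum: t=2:+1/1440 = 1/1440; 3j²(5 4 1; 2 -2 0) = Δ·Π!·Σ² = 7/165  (sign -1)
I_A²/I_B² = (2/99)/(7/165) = 10/21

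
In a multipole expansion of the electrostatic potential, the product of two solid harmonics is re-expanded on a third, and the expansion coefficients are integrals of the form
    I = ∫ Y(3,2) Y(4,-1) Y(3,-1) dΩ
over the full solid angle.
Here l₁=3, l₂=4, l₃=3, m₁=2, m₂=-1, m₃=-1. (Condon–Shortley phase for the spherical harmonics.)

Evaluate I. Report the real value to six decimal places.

0.145070

m-sum 0 ✓  L=10 even ✓  1≤3≤7 ✓
Π(2lᵢ+1) = 7×9×7 = 441
triangle coeff Δ(3,4,3) = 1/34650
Σ_t [1,3]: t=1:−1/72 t=2:+1/16 t=3:−1/72 = 5/144
(3j)²=2/77 [(3 4 3; 0 0 0)], sign=-1
Σ_t [0,1]: t=0:+1/144 t=1:−1/48 = -1/72
(3j)²=16/693 [(3 4 3; 2 -1 -1)], sign=-1
⇒ 4πI² = 32/121
I = (+1)√(32/121/(4π)) = 0.14506992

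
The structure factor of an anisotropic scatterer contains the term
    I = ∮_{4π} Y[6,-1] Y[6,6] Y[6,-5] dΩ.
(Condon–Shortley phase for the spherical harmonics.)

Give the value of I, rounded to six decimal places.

0.117823

Rules hold: Σm=0, L=18 even, 0≤6≤12.
N = 13·13·13 = 2197
Δ = 6!·6!·6!/19! = 1/325909584
Racah Σ t=0..6: t=0:+1/373248000 t=1:−1/1728000 t=2:+1/110592 t=3:−1/46656 t=4:+1/110592 t=5:−1/1728000 t=6:+1/373248000 = -7/1555200
⇒ 3j(6 6 6; 0 0 0)² = 400/46189, sgn -1
Racah Σ t=6..6: t=6:+1/62208000 = 1/62208000
⇒ 3j(6 6 6; -1 6 -5)² = 77/8398, sgn -1
4πI² = N·(3j₀)²·(3jₘ)² = 18200/104329
I = +1·√(0.174448/4π) = 0.11782250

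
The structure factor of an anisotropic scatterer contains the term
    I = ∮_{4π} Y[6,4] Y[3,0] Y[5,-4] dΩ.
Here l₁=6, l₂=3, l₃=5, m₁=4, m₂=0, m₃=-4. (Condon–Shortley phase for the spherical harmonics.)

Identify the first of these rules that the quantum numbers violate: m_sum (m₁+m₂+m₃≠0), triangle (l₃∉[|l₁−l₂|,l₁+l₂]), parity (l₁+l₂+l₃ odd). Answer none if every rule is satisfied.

none

azimuthal sum: 4 + 0 − 4 = 0  ✓
3 ≤ 5 ≤ 9 (triangle on l)  ✓
L = 6 + 3 + 5 = 14 (even)  ✓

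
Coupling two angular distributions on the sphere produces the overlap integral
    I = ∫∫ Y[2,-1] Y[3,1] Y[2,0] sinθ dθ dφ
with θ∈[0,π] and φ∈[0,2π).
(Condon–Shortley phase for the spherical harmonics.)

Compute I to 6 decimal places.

Σlᵢ=7 odd — θ-integrand is odd under cosθ→−cosθ; I=0

0.000000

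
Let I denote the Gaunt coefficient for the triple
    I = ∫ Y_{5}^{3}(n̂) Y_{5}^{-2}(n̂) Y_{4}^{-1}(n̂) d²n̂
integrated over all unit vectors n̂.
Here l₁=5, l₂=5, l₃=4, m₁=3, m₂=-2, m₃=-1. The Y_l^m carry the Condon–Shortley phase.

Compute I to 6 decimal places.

m-sum 0 ✓  L=14 even ✓  0≤4≤10 ✓
Π(2lᵢ+1) = 11×11×9 = 1089
triangle coeff Δ(5,5,4) = 1/3153150
Σ_t [1,5]: t=1:−1/69120 t=2:+1/1728 t=3:−1/576 t=4:+1/1728 t=5:−1/69120 = -7/11520
(3j)²=2/143 [(5 5 4; 0 0 0)], sign=-1
Σ_t [0,2]: t=0:+1/17280 t=1:−1/2880 t=2:+1/6912 = -1/6912
(3j)²=5/429 [(5 5 4; 3 -2 -1)], sign=+1
⇒ 4πI² = 30/169
I = (-1)√(30/169/(4π)) = -0.11885360

-0.118854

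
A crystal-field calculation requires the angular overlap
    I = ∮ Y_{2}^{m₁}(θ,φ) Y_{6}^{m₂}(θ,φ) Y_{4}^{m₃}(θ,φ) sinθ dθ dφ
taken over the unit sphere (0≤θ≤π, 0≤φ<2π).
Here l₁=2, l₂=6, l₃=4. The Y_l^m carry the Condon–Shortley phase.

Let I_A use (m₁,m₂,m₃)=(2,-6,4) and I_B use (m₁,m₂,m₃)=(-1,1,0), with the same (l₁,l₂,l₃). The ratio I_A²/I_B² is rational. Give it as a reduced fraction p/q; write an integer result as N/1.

l's match ⇒ only the (l;m) 3-j factors differ between A and B.
A: triangle coeff Δ(2,6,4) = 1/6435; Σ_t [0,0]: t=0:+1/967680 = 1/967680; (3j)²=1/13 [(2 6 4; 2 -6 4)], sign=+1
B: triangle coeff Δ(2,6,4) = 1/6435; Σ_t [3,3]: t=3:−1/3456 = -1/3456; (3j)²=35/1287 [(2 6 4; -1 1 0)], sign=-1
I_A²/I_B² = (1/13)/(35/1287) = 99/35

99/35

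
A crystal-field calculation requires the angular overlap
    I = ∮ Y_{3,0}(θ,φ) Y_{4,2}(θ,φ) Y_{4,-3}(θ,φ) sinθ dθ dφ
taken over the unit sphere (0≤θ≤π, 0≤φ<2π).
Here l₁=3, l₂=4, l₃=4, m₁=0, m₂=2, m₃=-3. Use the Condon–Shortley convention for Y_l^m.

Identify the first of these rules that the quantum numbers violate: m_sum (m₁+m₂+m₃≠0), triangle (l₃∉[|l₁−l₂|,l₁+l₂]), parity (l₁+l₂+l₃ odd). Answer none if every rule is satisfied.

m₁+m₂+m₃ = 0 + 2 − 3 = -1  ✗
triangle: |3−4|=1 ≤ l₃=4 ≤ 3+4=7
parity: l₁+l₂+l₃ = 11 is odd

m_sum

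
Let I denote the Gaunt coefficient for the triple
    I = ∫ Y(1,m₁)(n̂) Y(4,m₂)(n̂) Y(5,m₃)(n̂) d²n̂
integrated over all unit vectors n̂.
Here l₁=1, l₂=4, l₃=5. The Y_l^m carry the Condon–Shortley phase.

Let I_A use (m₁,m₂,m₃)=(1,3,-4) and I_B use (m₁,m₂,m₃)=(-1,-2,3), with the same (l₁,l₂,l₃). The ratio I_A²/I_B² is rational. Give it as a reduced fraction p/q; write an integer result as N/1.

9/7

Shared (l₁,l₂,l₃)=(1,4,5): N and (l;000)² cancel in I_A²/I_B².
A: Δ = 0!·2!·8!/11! = 1/495; Racah Σ t=0..0: t=0:+1/10080 = 1/10080; ⇒ 3j(1 4 5; 1 3 -4)² = 4/55, sgn -1
B: Δ = 0!·2!·8!/11! = 1/495; Racah Σ t=0..0: t=0:+1/2880 = 1/2880; ⇒ 3j(1 4 5; -1 -2 3)² = 28/495, sgn +1
I_A²/I_B² = (4/55)/(28/495) = 9/7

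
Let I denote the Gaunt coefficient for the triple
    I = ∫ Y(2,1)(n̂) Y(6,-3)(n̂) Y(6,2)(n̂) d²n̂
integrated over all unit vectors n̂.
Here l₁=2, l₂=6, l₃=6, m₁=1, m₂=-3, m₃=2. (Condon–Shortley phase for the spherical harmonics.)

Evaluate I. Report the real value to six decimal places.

Rules hold: Σm=0, L=14 even, 4≤6≤8.
N = 5·13·13 = 845
Δ = 2!·2!·10!/15! = 1/90090
Racah Σ t=0..2: t=0:+1/69120 t=1:−1/14400 t=2:+1/69120 = -7/172800
⇒ 3j(2 6 6; 0 0 0)² = 14/715, sgn -1
Racah Σ t=0..1: t=0:+1/60480 t=1:−1/161280 = 1/96768
⇒ 3j(2 6 6; 1 -3 2)² = 15/1001, sgn +1
4πI² = N·(3j₀)²·(3jₘ)² = 30/121
I = -1·√(0.247934/4π) = -0.14046335

-0.140463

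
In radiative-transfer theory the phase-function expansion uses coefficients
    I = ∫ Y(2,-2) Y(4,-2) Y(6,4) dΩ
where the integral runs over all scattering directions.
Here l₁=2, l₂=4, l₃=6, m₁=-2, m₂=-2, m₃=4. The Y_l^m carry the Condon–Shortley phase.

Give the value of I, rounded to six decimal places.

0.230476

Rules hold: Σm=0, L=12 even, 2≤6≤6.
N = 5·9·13 = 585
Δ = 0!·4!·8!/13! = 1/6435
Racah Σ t=0..0: t=0:+1/2304 = 1/2304
⇒ 3j(2 4 6; 0 0 0)² = 5/143, sgn +1
Racah Σ t=0..0: t=0:+1/34560 = 1/34560
⇒ 3j(2 4 6; -2 -2 4)² = 14/429, sgn +1
4πI² = N·(3j₀)²·(3jₘ)² = 1050/1573
I = +1·√(0.667514/4π) = 0.23047581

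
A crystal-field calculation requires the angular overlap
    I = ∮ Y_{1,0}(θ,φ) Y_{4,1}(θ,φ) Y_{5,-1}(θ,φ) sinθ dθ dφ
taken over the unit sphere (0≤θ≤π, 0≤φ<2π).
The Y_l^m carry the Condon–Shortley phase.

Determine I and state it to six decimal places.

Checks pass: Σm=0; 10 even; l₃=5∈[3,5].
(2·1+1)(2·4+1)(2·5+1) = 297
Δ: 0! 2! 8! / 11! → 1/495
sum: t=0:+1/576 = 1/576
3j²(1 4 5; 0 0 0) = Δ·Π!·Σ² = 5/99  (sign -1)
sum: t=0:+1/720 = 1/720
3j²(1 4 5; 0 1 -1) = Δ·Π!·Σ² = 8/165  (sign +1)
combine: 4πI² = 297·5/99·8/165 = 8/11
take √, sign -1: I = -0.24057125

-0.240571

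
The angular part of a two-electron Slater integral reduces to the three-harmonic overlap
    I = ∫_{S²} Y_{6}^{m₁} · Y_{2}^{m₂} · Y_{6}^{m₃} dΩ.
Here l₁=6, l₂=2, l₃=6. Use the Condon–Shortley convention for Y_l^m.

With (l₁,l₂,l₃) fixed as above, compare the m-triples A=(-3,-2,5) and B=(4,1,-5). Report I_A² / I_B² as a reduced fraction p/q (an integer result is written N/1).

10/27

l's match ⇒ only the (l;m) 3-j factors differ between A and B.
A: triangle coeff Δ(6,2,6) = 1/90090; Σ_t [0,0]: t=0:+1/1451520 = 1/1451520; (3j)²=1/91 [(6 2 6; -3 -2 5)], sign=-1
B: triangle coeff Δ(6,2,6) = 1/90090; Σ_t [1,2]: t=1:−1/725760 t=2:+1/7257600 = -1/806400; (3j)²=27/910 [(6 2 6; 4 1 -5)], sign=+1
I_A²/I_B² = (1/91)/(27/910) = 10/27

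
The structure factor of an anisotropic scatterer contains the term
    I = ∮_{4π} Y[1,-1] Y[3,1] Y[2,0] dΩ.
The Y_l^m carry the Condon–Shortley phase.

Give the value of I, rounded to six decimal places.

-0.202301

Rules hold: Σm=0, L=6 even, 2≤2≤4.
N = 3·7·5 = 105
Δ = 2!·0!·4!/7! = 1/105
Racah Σ t=1..1: t=1:−1/4 = -1/4
⇒ 3j(1 3 2; 0 0 0)² = 3/35, sgn -1
Racah Σ t=2..2: t=2:+1/8 = 1/8
⇒ 3j(1 3 2; -1 1 0)² = 2/35, sgn +1
4πI² = N·(3j₀)²·(3jₘ)² = 18/35
I = -1·√(0.514286/4π) = -0.20230066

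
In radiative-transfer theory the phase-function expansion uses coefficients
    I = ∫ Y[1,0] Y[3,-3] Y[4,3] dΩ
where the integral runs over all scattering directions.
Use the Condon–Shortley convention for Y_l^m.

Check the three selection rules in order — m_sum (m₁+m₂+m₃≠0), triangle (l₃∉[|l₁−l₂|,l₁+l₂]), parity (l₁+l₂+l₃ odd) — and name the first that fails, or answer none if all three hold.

none

azimuthal sum: 0 − 3 + 3 = 0  ✓
2 ≤ 4 ≤ 4 (triangle on l)  ✓
L = 1 + 3 + 4 = 8 (even)  ✓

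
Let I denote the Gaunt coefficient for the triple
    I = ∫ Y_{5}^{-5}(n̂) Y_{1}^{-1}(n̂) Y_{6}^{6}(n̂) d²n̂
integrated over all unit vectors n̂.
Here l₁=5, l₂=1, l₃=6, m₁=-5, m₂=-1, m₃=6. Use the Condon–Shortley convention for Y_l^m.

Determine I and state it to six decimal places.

Rules hold: Σm=0, L=12 even, 4≤6≤6.
N = 11·3·13 = 429
Δ = 0!·10!·2!/13! = 1/858
Racah Σ t=0..0: t=0:+1/14400 = 1/14400
⇒ 3j(5 1 6; 0 0 0)² = 6/143, sgn +1
Racah Σ t=0..0: t=0:+1/7257600 = 1/7257600
⇒ 3j(5 1 6; -5 -1 6)² = 1/13, sgn +1
4πI² = N·(3j₀)²·(3jₘ)² = 18/13
I = +1·√(1.38462/4π) = 0.33194004

0.331940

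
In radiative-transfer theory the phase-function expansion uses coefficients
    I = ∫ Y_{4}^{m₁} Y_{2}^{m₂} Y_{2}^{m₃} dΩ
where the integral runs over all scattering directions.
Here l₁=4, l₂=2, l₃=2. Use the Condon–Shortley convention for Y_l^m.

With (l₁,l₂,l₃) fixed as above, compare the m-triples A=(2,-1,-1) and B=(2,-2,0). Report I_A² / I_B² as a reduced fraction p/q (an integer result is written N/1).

l's match ⇒ only the (l;m) 3-j factors differ between A and B.
A: triangle coeff Δ(4,2,2) = 1/630; Σ_t [1,1]: t=1:−1/36 = -1/36; (3j)²=4/63 [(4 2 2; 2 -1 -1)], sign=+1
B: triangle coeff Δ(4,2,2) = 1/630; Σ_t [0,0]: t=0:+1/96 = 1/96; (3j)²=1/42 [(4 2 2; 2 -2 0)], sign=+1
I_A²/I_B² = (4/63)/(1/42) = 8/3

8/3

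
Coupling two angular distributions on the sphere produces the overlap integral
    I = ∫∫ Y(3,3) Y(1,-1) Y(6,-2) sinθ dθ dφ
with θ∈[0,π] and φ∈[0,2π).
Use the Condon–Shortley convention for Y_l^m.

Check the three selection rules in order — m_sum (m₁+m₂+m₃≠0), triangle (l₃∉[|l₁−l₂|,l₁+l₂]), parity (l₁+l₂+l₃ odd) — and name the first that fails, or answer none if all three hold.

triangle

Σmᵢ = 0  ✓
l₃∈[|l₁−l₂|,l₁+l₂]=[2,4], have l₃=6  ✗
Σlᵢ = 10 ⇒ even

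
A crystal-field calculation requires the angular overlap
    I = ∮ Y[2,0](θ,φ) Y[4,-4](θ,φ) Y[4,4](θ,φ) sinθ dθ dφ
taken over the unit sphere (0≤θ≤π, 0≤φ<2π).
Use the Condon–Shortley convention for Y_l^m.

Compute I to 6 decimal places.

-0.229376

m-sum 0 ✓  L=10 even ✓  2≤4≤6 ✓
Π(2lᵢ+1) = 5×9×9 = 405
triangle coeff Δ(2,4,4) = 1/13860
Σ_t [0,2]: t=0:+1/192 t=1:−1/36 t=2:+1/192 = -5/288
(3j)²=20/693 [(2 4 4; 0 0 0)], sign=-1
Σ_t [0,0]: t=0:+1/2880 = 1/2880
(3j)²=28/495 [(2 4 4; 0 -4 4)], sign=+1
⇒ 4πI² = 80/121
I = (-1)√(80/121/(4π)) = -0.22937568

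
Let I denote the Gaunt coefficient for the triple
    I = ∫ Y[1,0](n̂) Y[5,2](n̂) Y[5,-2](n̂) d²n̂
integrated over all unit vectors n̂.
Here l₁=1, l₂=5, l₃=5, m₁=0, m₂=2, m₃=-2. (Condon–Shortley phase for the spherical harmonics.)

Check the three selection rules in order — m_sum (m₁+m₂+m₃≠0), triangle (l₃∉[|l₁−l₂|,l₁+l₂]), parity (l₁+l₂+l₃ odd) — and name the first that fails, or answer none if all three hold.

parity

m₁+m₂+m₃ = 0 + 2 − 2 = 0  ✓
triangle: |1−5|=4 ≤ l₃=5 ≤ 1+5=6  ✓
parity: l₁+l₂+l₃ = 11 is odd  ✗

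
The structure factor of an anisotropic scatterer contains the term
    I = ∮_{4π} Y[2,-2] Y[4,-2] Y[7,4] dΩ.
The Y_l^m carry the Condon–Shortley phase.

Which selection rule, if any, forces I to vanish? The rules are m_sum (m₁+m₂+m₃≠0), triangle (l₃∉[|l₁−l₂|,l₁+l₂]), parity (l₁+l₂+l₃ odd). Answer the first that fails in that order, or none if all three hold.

m₁+m₂+m₃ = -2 − 2 + 4 = 0  ✓
triangle: |2−4|=2 ≤ l₃=7 ≤ 2+4=6  ✗
parity: l₁+l₂+l₃ = 13 is odd

triangle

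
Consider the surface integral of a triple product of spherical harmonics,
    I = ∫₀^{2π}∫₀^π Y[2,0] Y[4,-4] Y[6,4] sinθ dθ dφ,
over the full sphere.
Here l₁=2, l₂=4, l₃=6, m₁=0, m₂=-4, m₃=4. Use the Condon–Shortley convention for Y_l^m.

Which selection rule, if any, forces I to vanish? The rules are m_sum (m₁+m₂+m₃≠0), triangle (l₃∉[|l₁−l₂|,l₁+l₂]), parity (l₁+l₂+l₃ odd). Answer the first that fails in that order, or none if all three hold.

azimuthal sum: 0 − 4 + 4 = 0  ✓
2 ≤ 6 ≤ 6 (triangle on l)  ✓
L = 2 + 4 + 6 = 12 (even)  ✓

none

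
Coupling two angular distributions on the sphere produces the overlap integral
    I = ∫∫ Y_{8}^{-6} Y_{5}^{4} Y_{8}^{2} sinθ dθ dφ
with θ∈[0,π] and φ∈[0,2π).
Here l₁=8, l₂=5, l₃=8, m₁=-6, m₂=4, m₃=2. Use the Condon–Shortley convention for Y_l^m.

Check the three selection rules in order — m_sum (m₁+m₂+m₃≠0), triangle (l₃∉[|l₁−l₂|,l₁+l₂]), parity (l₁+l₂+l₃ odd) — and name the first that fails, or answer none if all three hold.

m₁+m₂+m₃ = -6 + 4 + 2 = 0  ✓
triangle: |8−5|=3 ≤ l₃=8 ≤ 8+5=13  ✓
parity: l₁+l₂+l₃ = 21 is odd  ✗

parity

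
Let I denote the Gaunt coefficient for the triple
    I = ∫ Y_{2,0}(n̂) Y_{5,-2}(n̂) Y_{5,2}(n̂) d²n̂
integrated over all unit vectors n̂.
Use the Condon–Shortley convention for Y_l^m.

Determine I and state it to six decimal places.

Checks pass: Σm=0; 12 even; l₃=5∈[3,7].
(2·2+1)(2·5+1)(2·5+1) = 605
Δ: 2! 2! 8! / 13! → 1/38610
sum: t=0:+1/2880 t=1:−1/576 t=2:+1/2880 = -1/960
3j²(2 5 5; 0 0 0) = Δ·Π!·Σ² = 10/429  (sign +1)
sum: t=0:+1/2880 t=1:−1/1440 t=2:+1/20160 = -1/3360
3j²(2 5 5; 0 -2 2) = Δ·Π!·Σ² = 6/715  (sign +1)
combine: 4πI² = 605·10/429·6/715 = 20/169
take √, sign +1: I = 0.09704356

0.097044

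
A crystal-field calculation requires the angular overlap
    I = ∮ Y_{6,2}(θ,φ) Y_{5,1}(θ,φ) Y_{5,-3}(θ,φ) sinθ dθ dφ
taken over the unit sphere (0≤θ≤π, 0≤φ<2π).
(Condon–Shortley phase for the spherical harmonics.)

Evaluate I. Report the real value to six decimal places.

m-sum 0 ✓  L=16 even ✓  1≤5≤11 ✓
Π(2lᵢ+1) = 13×11×11 = 1573
triangle coeff Δ(6,5,5) = 1/28588560
Σ_t [1,5]: t=1:−1/345600 t=2:+1/13824 t=3:−1/5184 t=4:+1/13824 t=5:−1/345600 = -7/129600
(3j)²=80/7293 [(6 5 5; 0 0 0)], sign=+1
Σ_t [2,4]: t=2:+1/55296 t=3:−1/25920 t=4:+1/138240 = -11/829440
(3j)²=11/1326 [(6 5 5; 2 1 -3)], sign=-1
⇒ 4πI² = 4840/33813
I = (-1)√(4840/33813/(4π)) = -0.10672739

-0.106727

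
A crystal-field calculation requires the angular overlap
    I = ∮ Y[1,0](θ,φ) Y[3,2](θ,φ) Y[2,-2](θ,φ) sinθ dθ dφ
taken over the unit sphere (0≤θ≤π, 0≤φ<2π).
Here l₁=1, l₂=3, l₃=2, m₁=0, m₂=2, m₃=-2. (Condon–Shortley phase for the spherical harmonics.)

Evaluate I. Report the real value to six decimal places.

Checks pass: Σm=0; 6 even; l₃=2∈[2,4].
(2·1+1)(2·3+1)(2·2+1) = 105
Δ: 2! 0! 4! / 7! → 1/105
sum: t=1:−1/4 = -1/4
3j²(1 3 2; 0 0 0) = Δ·Π!·Σ² = 3/35  (sign -1)
sum: t=1:−1/24 = -1/24
3j²(1 3 2; 0 2 -2) = Δ·Π!·Σ² = 1/21  (sign -1)
combine: 4πI² = 105·3/35·1/21 = 3/7
take √, sign +1: I = 0.18467439

0.184674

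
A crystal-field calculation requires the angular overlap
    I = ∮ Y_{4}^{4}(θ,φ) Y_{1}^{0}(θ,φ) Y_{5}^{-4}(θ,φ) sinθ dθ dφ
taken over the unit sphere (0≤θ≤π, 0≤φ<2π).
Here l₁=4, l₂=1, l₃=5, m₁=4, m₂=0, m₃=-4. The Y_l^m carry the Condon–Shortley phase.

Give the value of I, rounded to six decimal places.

0.147319

Checks pass: Σm=0; 10 even; l₃=5∈[3,5].
(2·4+1)(2·1+1)(2·5+1) = 297
Δ: 0! 8! 2! / 11! → 1/495
sum: t=0:+1/576 = 1/576
3j²(4 1 5; 0 0 0) = Δ·Π!·Σ² = 5/99  (sign -1)
sum: t=0:+1/40320 = 1/40320
3j²(4 1 5; 4 0 -4) = Δ·Π!·Σ² = 1/55  (sign -1)
combine: 4πI² = 297·5/99·1/55 = 3/11
take √, sign +1: I = 0.14731920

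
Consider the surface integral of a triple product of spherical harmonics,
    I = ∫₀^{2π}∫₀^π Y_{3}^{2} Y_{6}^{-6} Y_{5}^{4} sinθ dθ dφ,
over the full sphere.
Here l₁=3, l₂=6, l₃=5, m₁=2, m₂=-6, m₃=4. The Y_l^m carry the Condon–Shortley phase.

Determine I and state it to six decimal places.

Rules hold: Σm=0, L=14 even, 3≤5≤9.
N = 7·13·11 = 1001
Δ = 4!·2!·8!/15! = 1/675675
Racah Σ t=1..3: t=1:−1/8640 t=2:+1/2304 t=3:−1/8640 = 7/34560
⇒ 3j(3 6 5; 0 0 0)² = 7/429, sgn -1
Racah Σ t=0..0: t=0:+1/967680 = 1/967680
⇒ 3j(3 6 5; 2 -6 4)² = 3/91, sgn -1
4πI² = N·(3j₀)²·(3jₘ)² = 7/13
I = +1·√(0.538462/4π) = 0.20700098

0.207001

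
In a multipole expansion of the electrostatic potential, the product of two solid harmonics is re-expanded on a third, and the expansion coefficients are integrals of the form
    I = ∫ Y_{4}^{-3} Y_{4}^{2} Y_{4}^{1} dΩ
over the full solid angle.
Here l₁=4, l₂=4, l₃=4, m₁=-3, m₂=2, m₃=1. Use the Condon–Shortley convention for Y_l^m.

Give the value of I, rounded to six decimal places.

Rules hold: Σm=0, L=12 even, 0≤4≤8.
N = 9·9·9 = 729
Δ = 4!·4!·4!/13! = 1/450450
Racah Σ t=0..4: t=0:+1/13824 t=1:−1/216 t=2:+1/64 t=3:−1/216 t=4:+1/13824 = 5/768
⇒ 3j(4 4 4; 0 0 0)² = 18/1001, sgn +1
Racah Σ t=3..4: t=3:−1/864 t=4:+1/576 = 1/1728
⇒ 3j(4 4 4; -3 2 1)² = 5/1287, sgn -1
4πI² = N·(3j₀)²·(3jₘ)² = 7290/143143
I = -1·√(0.0509281/4π) = -0.06366105

-0.063661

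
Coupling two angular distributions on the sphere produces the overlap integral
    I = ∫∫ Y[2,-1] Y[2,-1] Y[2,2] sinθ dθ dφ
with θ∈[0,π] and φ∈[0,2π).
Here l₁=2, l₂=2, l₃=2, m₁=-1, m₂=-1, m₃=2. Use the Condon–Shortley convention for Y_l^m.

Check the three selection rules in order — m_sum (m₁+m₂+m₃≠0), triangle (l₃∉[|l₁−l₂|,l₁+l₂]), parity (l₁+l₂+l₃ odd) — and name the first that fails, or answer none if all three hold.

none

m₁+m₂+m₃ = -1 − 1 + 2 = 0  ✓
triangle: |2−2|=0 ≤ l₃=2 ≤ 2+2=4  ✓
parity: l₁+l₂+l₃ = 6 is even  ✓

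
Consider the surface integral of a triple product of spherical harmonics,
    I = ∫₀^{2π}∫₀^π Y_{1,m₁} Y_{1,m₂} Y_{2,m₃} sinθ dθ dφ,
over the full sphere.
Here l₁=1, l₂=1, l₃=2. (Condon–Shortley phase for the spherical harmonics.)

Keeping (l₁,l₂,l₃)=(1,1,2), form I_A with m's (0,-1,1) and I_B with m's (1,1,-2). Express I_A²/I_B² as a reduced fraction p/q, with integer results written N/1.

Same 1,1,2: normalisation and zero-m 3j drop out of the ratio.
A: Δ: 0! 2! 2! / 5! → 1/30; sum: t=0:+1/2 = 1/2; 3j²(1 1 2; 0 -1 1) = Δ·Π!·Σ² = 1/10  (sign -1)
B: Δ: 0! 2! 2! / 5! → 1/30; sum: t=0:+1/4 = 1/4; 3j²(1 1 2; 1 1 -2) = Δ·Π!·Σ² = 1/5  (sign +1)
I_A²/I_B² = (1/10)/(1/5) = 1/2

1/2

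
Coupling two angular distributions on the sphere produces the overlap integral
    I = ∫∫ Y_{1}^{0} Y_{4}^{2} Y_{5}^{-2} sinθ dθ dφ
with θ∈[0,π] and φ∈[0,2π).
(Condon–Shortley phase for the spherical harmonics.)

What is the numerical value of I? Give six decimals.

Checks pass: Σm=0; 10 even; l₃=5∈[3,5].
(2·1+1)(2·4+1)(2·5+1) = 297
Δ: 0! 2! 8! / 11! → 1/495
sum: t=0:+1/576 = 1/576
3j²(1 4 5; 0 0 0) = Δ·Π!·Σ² = 5/99  (sign -1)
sum: t=0:+1/1440 = 1/1440
3j²(1 4 5; 0 2 -2) = Δ·Π!·Σ² = 7/165  (sign -1)
combine: 4πI² = 297·5/99·7/165 = 7/11
take √, sign +1: I = 0.22503380

0.225034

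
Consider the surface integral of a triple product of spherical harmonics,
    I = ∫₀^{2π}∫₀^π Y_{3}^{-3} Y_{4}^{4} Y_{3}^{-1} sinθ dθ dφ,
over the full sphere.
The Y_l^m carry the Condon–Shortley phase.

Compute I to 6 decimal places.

-0.166198

m-sum 0 ✓  L=10 even ✓  1≤3≤7 ✓
Π(2lᵢ+1) = 7×9×7 = 441
triangle coeff Δ(3,4,3) = 1/34650
Σ_t [1,3]: t=1:−1/72 t=2:+1/16 t=3:−1/72 = 5/144
(3j)²=2/77 [(3 4 3; 0 0 0)], sign=-1
Σ_t [4,4]: t=4:+1/1152 = 1/1152
(3j)²=1/33 [(3 4 3; -3 4 -1)], sign=+1
⇒ 4πI² = 42/121
I = (-1)√(42/121/(4π)) = -0.16619847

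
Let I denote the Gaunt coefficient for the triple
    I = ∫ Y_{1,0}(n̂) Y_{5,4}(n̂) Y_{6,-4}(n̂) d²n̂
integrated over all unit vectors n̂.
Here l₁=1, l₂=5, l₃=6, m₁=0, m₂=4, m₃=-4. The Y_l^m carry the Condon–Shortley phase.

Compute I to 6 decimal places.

Rules hold: Σm=0, L=12 even, 4≤6≤6.
N = 3·11·13 = 429
Δ = 0!·2!·10!/13! = 1/858
Racah Σ t=0..0: t=0:+1/14400 = 1/14400
⇒ 3j(1 5 6; 0 0 0)² = 6/143, sgn +1
Racah Σ t=0..0: t=0:+1/362880 = 1/362880
⇒ 3j(1 5 6; 0 4 -4)² = 10/429, sgn +1
4πI² = N·(3j₀)²·(3jₘ)² = 60/143
I = +1·√(0.41958/4π) = 0.18272698

0.182727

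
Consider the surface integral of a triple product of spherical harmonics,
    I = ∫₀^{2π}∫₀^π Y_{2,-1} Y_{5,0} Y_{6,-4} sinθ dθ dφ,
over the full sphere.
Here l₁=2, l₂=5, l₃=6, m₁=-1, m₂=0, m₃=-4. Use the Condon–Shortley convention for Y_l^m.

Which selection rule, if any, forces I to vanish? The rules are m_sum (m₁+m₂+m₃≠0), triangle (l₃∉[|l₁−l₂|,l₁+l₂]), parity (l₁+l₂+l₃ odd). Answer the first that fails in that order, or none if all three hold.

m_sum

Σmᵢ = -5  ✗
l₃∈[|l₁−l₂|,l₁+l₂]=[3,7], have l₃=6
Σlᵢ = 13 ⇒ odd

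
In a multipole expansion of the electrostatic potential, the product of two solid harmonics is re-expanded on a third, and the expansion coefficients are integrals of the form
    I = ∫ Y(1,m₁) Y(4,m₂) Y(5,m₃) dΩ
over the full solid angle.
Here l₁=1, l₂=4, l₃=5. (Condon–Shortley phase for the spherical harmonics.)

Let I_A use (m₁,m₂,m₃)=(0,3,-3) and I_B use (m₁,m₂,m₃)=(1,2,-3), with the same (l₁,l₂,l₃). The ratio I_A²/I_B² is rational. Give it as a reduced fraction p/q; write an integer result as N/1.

4/7

Same 1,4,5: normalisation and zero-m 3j drop out of the ratio.
A: Δ: 0! 2! 8! / 11! → 1/495; sum: t=0:+1/5040 = 1/5040; 3j²(1 4 5; 0 3 -3) = Δ·Π!·Σ² = 16/495  (sign +1)
B: Δ: 0! 2! 8! / 11! → 1/495; sum: t=0:+1/2880 = 1/2880; 3j²(1 4 5; 1 2 -3) = Δ·Π!·Σ² = 28/495  (sign +1)
I_A²/I_B² = (16/495)/(28/495) = 4/7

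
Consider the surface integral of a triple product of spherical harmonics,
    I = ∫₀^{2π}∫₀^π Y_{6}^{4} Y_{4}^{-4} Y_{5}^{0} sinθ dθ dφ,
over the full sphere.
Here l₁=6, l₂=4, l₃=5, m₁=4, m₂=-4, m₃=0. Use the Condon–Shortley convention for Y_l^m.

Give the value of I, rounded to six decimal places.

0.000000

l₁+l₂+l₃=15 is odd: 3j(l;000)=0 ⇒ I=0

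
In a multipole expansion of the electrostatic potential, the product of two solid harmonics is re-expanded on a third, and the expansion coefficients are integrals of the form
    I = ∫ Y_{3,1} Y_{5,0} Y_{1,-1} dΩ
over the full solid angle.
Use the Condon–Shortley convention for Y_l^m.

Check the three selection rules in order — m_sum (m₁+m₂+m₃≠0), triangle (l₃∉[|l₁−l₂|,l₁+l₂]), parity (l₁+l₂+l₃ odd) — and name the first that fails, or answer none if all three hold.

Σmᵢ = 0  ✓
l₃∈[|l₁−l₂|,l₁+l₂]=[2,8], have l₃=1  ✗
Σlᵢ = 9 ⇒ odd

triangle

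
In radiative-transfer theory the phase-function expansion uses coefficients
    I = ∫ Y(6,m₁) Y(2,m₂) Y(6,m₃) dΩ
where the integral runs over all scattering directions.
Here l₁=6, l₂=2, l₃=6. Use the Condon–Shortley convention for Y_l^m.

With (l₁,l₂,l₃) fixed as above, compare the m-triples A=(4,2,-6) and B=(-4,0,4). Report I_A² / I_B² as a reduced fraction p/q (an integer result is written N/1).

11/1

Same 6,2,6: normalisation and zero-m 3j drop out of the ratio.
A: Δ: 2! 10! 2! / 15! → 1/90090; sum: t=2:+1/14515200 = 1/14515200; 3j²(6 2 6; 4 2 -6) = Δ·Π!·Σ² = 2/455  (sign +1)
B: Δ: 2! 10! 2! / 15! → 1/90090; sum: t=0:+1/14515200 t=1:−1/362880 t=2:+1/322560 = 1/2419200; 3j²(6 2 6; -4 0 4) = Δ·Π!·Σ² = 2/5005  (sign +1)
I_A²/I_B² = (2/455)/(2/5005) = 11/1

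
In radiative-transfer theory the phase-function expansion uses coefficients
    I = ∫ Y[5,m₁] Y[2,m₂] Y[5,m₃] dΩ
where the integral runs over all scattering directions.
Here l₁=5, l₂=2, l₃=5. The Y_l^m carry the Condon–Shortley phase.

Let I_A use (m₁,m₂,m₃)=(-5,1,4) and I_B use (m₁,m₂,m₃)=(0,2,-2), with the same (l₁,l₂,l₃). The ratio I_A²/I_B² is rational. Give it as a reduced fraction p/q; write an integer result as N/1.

27/28

Shared (l₁,l₂,l₃)=(5,2,5): N and (l;000)² cancel in I_A²/I_B².
A: Δ = 2!·8!·2!/13! = 1/38610; Racah Σ t=2..2: t=2:+1/80640 = 1/80640; ⇒ 3j(5 2 5; -5 1 4)² = 9/286, sgn -1
B: Δ = 2!·8!·2!/13! = 1/38610; Racah Σ t=2..2: t=2:+1/2880 = 1/2880; ⇒ 3j(5 2 5; 0 2 -2)² = 14/429, sgn -1
I_A²/I_B² = (9/286)/(14/429) = 27/28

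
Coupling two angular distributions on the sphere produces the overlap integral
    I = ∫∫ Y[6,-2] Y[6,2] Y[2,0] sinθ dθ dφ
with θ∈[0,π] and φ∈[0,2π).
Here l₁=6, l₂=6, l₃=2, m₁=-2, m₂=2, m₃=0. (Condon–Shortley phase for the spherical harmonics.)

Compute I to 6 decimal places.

Rules hold: Σm=0, L=14 even, 0≤2≤12.
N = 13·13·5 = 845
Δ = 10!·2!·2!/15! = 1/90090
Racah Σ t=4..6: t=4:+1/69120 t=5:−1/14400 t=6:+1/69120 = -7/172800
⇒ 3j(6 6 2; 0 0 0)² = 14/715, sgn -1
Racah Σ t=6..8: t=6:+1/69120 t=7:−1/30240 t=8:+1/322560 = -1/64512
⇒ 3j(6 6 2; -2 2 0)² = 10/1001, sgn -1
4πI² = N·(3j₀)²·(3jₘ)² = 20/121
I = +1·√(0.165289/4π) = 0.11468784

0.114688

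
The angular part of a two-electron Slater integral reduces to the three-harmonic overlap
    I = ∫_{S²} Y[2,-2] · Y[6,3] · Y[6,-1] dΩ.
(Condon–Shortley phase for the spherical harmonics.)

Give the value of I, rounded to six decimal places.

Checks pass: Σm=0; 14 even; l₃=6∈[4,8].
(2·2+1)(2·6+1)(2·6+1) = 845
Δ: 2! 2! 10! / 15! → 1/90090
sum: t=0:+1/69120 t=1:−1/14400 t=2:+1/69120 = -7/172800
3j²(2 6 6; 0 0 0) = Δ·Π!·Σ² = 14/715  (sign -1)
sum: t=2:+1/120960 = 1/120960
3j²(2 6 6; -2 3 -1) = Δ·Π!·Σ² = 24/1001  (sign -1)
combine: 4πI² = 845·14/715·24/1001 = 48/121
take √, sign +1: I = 0.17767364

0.177674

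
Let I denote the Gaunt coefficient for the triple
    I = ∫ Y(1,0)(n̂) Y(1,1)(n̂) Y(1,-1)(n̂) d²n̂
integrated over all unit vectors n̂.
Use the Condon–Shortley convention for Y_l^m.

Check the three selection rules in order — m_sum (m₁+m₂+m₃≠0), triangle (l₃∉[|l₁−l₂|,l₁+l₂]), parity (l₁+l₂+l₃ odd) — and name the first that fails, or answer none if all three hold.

parity

Σmᵢ = 0  ✓
l₃∈[|l₁−l₂|,l₁+l₂]=[0,2], have l₃=1  ✓
Σlᵢ = 3 ⇒ odd  ✗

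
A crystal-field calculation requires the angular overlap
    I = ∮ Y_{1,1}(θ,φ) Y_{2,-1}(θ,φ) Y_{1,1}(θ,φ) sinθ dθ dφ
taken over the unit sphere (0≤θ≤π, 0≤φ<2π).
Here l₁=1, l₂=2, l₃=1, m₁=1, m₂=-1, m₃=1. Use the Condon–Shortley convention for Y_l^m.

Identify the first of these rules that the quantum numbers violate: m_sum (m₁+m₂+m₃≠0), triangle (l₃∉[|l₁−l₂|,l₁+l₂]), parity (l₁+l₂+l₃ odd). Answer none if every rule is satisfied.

Σmᵢ = 1  ✗
l₃∈[|l₁−l₂|,l₁+l₂]=[1,3], have l₃=1
Σlᵢ = 4 ⇒ even

m_sum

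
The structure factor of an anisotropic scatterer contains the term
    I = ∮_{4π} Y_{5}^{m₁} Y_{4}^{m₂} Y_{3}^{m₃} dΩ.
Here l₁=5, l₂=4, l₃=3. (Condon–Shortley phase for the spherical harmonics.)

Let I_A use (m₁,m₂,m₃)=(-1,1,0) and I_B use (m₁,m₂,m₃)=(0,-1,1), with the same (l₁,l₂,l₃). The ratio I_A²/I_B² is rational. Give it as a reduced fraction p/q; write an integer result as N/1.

722/5

Same 5,4,3: normalisation and zero-m 3j drop out of the ratio.
A: Δ: 6! 4! 2! / 13! → 1/180180; sum: t=3:−1/432 t=4:+1/192 t=5:−1/1440 = 19/8640; 3j²(5 4 3; -1 1 0) = Δ·Π!·Σ² = 361/30030  (sign -1)
B: Δ: 6! 4! 2! / 13! → 1/180180; sum: t=1:−1/5760 t=2:+1/288 t=3:−1/288 = -1/5760; 3j²(5 4 3; 0 -1 1) = Δ·Π!·Σ² = 1/12012  (sign -1)
I_A²/I_B² = (361/30030)/(1/12012) = 722/5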